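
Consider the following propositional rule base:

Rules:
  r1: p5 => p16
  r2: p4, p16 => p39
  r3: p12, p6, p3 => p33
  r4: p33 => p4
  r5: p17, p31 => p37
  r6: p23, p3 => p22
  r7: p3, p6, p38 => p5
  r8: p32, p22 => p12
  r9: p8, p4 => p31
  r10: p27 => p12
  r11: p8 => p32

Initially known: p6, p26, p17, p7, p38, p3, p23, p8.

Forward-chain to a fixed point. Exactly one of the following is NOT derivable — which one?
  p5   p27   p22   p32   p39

Round 1: r6 [p23, p3 => p22]; r7 [p3, p6, p38 => p5]; r11 [p8 => p32]. Adds p22, p5, p32.
Round 2: r1 [p5 => p16]; r8 [p32, p22 => p12]. Adds p16, p12.
Round 3: r3 [p12, p6, p3 => p33]. Adds p33.
Round 4: r4 [p33 => p4]. Adds p4.
Round 5: r2 [p4, p16 => p39]; r9 [p8, p4 => p31]. Adds p39, p31.
Round 6: r5 [p17, p31 => p37]. Adds p37.
Derived: p22 (round 1), p32 (round 1), p39 (round 5), p5 (round 1). p27 never appears in any round.

p27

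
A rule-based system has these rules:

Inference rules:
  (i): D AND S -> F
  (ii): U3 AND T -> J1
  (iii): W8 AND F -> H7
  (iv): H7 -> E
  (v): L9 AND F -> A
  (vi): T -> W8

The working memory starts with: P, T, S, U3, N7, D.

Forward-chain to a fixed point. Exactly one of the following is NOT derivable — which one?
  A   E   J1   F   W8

Round 1 — (i), (ii), (vi), derive F, J1, W8.
Round 2 — (iii), derive H7.
Round 3 — (iv), derive E.
Derived: F (round 1), J1 (round 1), E (round 3), W8 (round 1). A never appears in any round.

A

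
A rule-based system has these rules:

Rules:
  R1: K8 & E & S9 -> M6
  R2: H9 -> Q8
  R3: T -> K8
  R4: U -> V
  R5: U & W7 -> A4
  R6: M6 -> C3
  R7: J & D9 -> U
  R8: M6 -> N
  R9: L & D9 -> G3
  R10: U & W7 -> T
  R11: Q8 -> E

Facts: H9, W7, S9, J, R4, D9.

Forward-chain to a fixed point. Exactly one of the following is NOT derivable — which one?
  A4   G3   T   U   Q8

G3

[1] R2 [H9 -> Q8]; R7 [J & D9 -> U]. ⇒ new: Q8, U.
[2] R4 [U -> V]; R5 [U & W7 -> A4]; R10 [U & W7 -> T]; R11 [Q8 -> E]. ⇒ new: V, A4, T, E.
[3] R3 [T -> K8]. ⇒ new: K8.
[4] R1 [K8 & E & S9 -> M6]. ⇒ new: M6.
[5] R6 [M6 -> C3]; R8 [M6 -> N]. ⇒ new: C3, N.
Derived: U (round 1), Q8 (round 1), A4 (round 2), T (round 2). G3 never appears in any round.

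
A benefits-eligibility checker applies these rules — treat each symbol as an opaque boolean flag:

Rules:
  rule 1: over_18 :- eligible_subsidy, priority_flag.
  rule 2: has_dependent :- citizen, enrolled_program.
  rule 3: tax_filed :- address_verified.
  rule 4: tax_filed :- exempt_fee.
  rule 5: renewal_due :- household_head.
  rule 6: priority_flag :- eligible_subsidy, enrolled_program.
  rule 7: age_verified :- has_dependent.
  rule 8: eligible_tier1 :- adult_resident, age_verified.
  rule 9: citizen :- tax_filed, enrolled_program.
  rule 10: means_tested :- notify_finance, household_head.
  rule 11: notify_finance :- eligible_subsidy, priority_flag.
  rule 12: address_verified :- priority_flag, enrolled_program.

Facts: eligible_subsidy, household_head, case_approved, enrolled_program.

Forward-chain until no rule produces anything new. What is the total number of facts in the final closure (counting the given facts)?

14

Round 1 — rule 5, rule 6, derive renewal_due, priority_flag.
Round 2 — rule 1, rule 11, rule 12, derive over_18, notify_finance, address_verified.
Round 3 — rule 3, rule 10, derive tax_filed, means_tested.
Round 4 — rule 9, derive citizen.
Round 5 — rule 2, derive has_dependent.
Round 6 — rule 7, derive age_verified.
Closure: {address_verified, age_verified, case_approved, citizen, eligible_subsidy, enrolled_program, has_dependent, household_head, means_tested, notify_finance, over_18, priority_flag, renewal_due, tax_filed} — 14 facts.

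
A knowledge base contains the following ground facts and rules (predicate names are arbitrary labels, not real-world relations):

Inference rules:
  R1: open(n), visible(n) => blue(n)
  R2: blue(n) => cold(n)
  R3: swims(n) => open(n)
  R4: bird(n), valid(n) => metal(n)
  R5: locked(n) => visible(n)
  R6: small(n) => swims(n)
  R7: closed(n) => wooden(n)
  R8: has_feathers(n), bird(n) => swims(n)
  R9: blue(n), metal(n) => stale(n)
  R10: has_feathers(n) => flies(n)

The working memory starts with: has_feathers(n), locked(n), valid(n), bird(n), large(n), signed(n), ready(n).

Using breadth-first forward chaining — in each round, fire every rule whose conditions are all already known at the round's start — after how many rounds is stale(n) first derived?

Round 1: R4 [bird(n), valid(n) => metal(n)]; R5 [locked(n) => visible(n)]; R8 [has_feathers(n), bird(n) => swims(n)]; R10 [has_feathers(n) => flies(n)]. Adds metal(n), visible(n), swims(n), flies(n).
Round 2: R3 [swims(n) => open(n)]. Adds open(n).
Round 3: R1 [open(n), visible(n) => blue(n)]. Adds blue(n).
Round 4: R2 [blue(n) => cold(n)]; R9 [blue(n), metal(n) => stale(n)]. Adds cold(n), stale(n).
stale(n) first appears in round 4.

4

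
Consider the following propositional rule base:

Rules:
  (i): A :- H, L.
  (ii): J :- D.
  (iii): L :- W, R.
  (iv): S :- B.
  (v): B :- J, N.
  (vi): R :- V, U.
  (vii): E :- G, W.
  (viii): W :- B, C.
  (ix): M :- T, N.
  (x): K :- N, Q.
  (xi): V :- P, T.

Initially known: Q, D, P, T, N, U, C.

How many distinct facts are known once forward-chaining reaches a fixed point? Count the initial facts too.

16

Round 1: (ii) [J :- D.]; (ix) [M :- T, N.]; (x) [K :- N, Q.]; (xi) [V :- P, T.]. Adds J, M, K, V.
Round 2: (v) [B :- J, N.]; (vi) [R :- V, U.]. Adds B, R.
Round 3: (iv) [S :- B.]; (viii) [W :- B, C.]. Adds S, W.
Round 4: (iii) [L :- W, R.]. Adds L.
Closure: {B, C, D, J, K, L, M, N, P, Q, R, S, T, U, V, W} — 16 facts.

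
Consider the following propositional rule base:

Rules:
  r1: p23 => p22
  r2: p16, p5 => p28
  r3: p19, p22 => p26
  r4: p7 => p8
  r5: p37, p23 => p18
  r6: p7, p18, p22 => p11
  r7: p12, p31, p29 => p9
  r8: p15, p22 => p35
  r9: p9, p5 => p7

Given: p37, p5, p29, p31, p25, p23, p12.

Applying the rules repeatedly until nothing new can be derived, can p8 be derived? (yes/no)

Round 1: r1 [p23 => p22]; r5 [p37, p23 => p18]; r7 [p12, p31, p29 => p9]. New: p22, p18, p9.
Round 2: r9 [p9, p5 => p7]. New: p7.
Round 3: r4 [p7 => p8]; r6 [p7, p18, p22 => p11]. New: p8, p11.
p8 appears in round 3, so it is derivable.

yes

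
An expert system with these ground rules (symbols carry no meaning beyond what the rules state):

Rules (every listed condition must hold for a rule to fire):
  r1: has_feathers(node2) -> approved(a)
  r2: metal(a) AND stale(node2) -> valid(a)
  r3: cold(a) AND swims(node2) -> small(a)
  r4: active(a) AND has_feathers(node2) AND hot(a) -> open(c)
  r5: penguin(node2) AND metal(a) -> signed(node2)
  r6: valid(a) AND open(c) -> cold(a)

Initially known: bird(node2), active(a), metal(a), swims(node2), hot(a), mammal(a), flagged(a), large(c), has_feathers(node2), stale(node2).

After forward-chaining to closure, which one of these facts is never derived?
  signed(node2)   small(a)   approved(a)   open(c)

signed(node2)

Round 1: r1 [has_feathers(node2) -> approved(a)]; r2 [metal(a) AND stale(node2) -> valid(a)]; r4 [active(a) AND has_feathers(node2) AND hot(a) -> open(c)]. Adds approved(a), valid(a), open(c).
Round 2: r6 [valid(a) AND open(c) -> cold(a)]. Adds cold(a).
Round 3: r3 [cold(a) AND swims(node2) -> small(a)]. Adds small(a).
Derived: open(c) (round 1), approved(a) (round 1), small(a) (round 3). signed(node2) never appears in any round.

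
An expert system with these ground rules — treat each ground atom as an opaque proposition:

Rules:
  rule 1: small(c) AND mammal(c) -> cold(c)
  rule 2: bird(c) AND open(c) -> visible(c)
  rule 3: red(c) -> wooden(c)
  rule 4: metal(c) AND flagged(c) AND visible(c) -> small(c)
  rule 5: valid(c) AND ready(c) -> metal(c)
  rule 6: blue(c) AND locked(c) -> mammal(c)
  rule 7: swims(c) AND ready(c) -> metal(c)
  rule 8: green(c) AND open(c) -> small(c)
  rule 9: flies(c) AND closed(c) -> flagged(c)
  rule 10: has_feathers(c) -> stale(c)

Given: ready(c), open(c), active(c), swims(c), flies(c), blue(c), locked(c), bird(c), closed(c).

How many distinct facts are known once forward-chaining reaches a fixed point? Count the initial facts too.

Round 1 — rule 2, rule 6, rule 7, rule 9, derive visible(c), mammal(c), metal(c), flagged(c).
Round 2 — rule 4, derive small(c).
Round 3 — rule 1, derive cold(c).
Closure: {active(c), bird(c), blue(c), closed(c), cold(c), flagged(c), flies(c), locked(c), mammal(c), metal(c), open(c), ready(c), small(c), swims(c), visible(c)} — 15 facts.

15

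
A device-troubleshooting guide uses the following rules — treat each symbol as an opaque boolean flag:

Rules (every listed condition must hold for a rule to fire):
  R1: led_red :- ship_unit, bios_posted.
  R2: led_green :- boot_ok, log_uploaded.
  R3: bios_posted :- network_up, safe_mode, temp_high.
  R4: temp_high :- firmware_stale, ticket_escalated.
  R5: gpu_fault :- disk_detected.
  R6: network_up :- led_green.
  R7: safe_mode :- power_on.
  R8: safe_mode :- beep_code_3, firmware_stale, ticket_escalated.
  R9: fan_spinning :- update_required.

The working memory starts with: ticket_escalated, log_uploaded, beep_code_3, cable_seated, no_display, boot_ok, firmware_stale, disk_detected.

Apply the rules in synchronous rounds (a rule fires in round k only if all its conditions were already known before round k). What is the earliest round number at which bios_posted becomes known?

Round 1 — R2, R4, R5, R8, derive led_green, temp_high, gpu_fault, safe_mode.
Round 2 — R6, derive network_up.
Round 3 — R3, derive bios_posted.
bios_posted first appears in round 3.

3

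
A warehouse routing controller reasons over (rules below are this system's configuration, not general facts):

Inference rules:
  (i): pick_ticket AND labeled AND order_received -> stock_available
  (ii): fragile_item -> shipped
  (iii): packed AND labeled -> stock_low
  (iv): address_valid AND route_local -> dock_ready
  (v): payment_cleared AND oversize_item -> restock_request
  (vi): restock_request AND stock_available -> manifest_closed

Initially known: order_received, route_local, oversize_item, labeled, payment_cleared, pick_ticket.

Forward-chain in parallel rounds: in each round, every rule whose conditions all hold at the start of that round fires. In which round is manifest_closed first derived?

2

Round 1: (i) [pick_ticket AND labeled AND order_received -> stock_available]; (v) [payment_cleared AND oversize_item -> restock_request]. Adds stock_available, restock_request.
Round 2: (vi) [restock_request AND stock_available -> manifest_closed]. Adds manifest_closed.
manifest_closed first appears in round 2.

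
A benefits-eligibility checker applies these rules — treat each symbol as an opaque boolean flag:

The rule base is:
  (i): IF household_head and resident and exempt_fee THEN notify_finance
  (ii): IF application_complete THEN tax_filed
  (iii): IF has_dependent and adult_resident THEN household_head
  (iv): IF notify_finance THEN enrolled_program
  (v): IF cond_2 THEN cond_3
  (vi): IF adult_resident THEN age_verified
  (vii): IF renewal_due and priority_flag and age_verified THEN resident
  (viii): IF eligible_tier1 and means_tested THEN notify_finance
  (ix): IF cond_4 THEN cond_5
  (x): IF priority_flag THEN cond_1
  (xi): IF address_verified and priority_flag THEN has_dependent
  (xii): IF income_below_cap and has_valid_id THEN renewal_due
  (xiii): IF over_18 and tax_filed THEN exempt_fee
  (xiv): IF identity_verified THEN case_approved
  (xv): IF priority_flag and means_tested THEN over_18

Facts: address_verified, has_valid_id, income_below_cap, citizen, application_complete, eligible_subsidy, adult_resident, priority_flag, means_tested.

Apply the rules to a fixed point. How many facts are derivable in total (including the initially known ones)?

20

Round 1 fires (ii), (vi), (x), (xi), (xii), (xv), giving tax_filed, age_verified, cond_1, has_dependent, renewal_due, over_18.
Round 2 fires (iii), (vii), (xiii), giving household_head, resident, exempt_fee.
Round 3 fires (i), giving notify_finance.
Round 4 fires (iv), giving enrolled_program.
Closure: {address_verified, adult_resident, age_verified, application_complete, citizen, cond_1, eligible_subsidy, enrolled_program, exempt_fee, has_dependent, has_valid_id, household_head, income_below_cap, means_tested, notify_finance, over_18, priority_flag, renewal_due, resident, tax_filed} — 20 facts.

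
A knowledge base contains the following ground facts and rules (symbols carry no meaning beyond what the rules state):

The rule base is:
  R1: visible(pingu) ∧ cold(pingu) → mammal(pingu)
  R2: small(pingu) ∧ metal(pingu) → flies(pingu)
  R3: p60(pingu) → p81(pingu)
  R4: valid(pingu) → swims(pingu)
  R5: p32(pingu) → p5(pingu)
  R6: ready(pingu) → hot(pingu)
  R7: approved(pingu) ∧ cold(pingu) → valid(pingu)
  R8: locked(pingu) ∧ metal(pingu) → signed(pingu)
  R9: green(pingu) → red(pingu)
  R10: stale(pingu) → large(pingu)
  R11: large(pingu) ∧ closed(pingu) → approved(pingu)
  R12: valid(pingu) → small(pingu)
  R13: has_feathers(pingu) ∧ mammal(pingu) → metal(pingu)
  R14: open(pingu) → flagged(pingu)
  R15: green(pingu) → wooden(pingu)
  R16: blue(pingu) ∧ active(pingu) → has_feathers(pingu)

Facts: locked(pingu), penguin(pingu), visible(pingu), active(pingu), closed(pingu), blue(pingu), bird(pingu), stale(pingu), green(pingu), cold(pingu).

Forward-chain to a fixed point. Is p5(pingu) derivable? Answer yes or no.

Round 1 fires R1, R9, R10, R15, R16, giving mammal(pingu), red(pingu), large(pingu), wooden(pingu), has_feathers(pingu).
Round 2 fires R11, R13, giving approved(pingu), metal(pingu).
Round 3 fires R7, R8, giving valid(pingu), signed(pingu).
Round 4 fires R4, R12, giving swims(pingu), small(pingu).
Round 5 fires R2, giving flies(pingu).
Fixed point reached. p5(pingu) is concluded only by R5; R5 needs p32(pingu) (never derived).

no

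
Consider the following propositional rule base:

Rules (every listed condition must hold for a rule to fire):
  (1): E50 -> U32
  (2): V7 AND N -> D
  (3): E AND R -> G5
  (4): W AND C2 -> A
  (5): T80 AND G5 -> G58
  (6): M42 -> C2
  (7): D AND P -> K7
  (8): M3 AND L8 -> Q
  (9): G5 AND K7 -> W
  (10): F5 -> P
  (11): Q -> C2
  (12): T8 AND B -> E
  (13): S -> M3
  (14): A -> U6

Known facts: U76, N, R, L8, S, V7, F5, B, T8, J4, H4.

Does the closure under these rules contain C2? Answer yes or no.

Round 1: (2) [V7 AND N -> D]; (10) [F5 -> P]; (12) [T8 AND B -> E]; (13) [S -> M3]. New: D, P, E, M3.
Round 2: (3) [E AND R -> G5]; (7) [D AND P -> K7]; (8) [M3 AND L8 -> Q]. New: G5, K7, Q.
Round 3: (9) [G5 AND K7 -> W]; (11) [Q -> C2]. New: W, C2.
Round 4: (4) [W AND C2 -> A]. New: A.
Round 5: (14) [A -> U6]. New: U6.
C2 appears in round 3, so it is derivable.

yes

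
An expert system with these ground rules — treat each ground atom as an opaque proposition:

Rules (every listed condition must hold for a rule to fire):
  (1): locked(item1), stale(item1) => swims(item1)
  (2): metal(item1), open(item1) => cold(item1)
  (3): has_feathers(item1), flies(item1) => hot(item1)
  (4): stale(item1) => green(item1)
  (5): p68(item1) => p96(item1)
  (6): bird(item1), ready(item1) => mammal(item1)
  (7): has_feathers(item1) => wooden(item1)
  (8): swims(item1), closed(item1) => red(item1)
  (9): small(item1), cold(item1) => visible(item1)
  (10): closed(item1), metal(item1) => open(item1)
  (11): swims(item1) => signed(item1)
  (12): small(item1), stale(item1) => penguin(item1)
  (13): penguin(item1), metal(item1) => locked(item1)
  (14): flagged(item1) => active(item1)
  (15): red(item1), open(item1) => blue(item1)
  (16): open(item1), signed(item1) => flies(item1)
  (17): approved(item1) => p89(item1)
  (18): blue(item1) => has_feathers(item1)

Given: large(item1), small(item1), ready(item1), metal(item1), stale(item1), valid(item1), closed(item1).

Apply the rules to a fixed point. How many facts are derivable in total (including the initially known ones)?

[1] (4) [stale(item1) => green(item1)]; (10) [closed(item1), metal(item1) => open(item1)]; (12) [small(item1), stale(item1) => penguin(item1)]. ⇒ new: green(item1), open(item1), penguin(item1).
[2] (2) [metal(item1), open(item1) => cold(item1)]; (13) [penguin(item1), metal(item1) => locked(item1)]. ⇒ new: cold(item1), locked(item1).
[3] (1) [locked(item1), stale(item1) => swims(item1)]; (9) [small(item1), cold(item1) => visible(item1)]. ⇒ new: swims(item1), visible(item1).
[4] (8) [swims(item1), closed(item1) => red(item1)]; (11) [swims(item1) => signed(item1)]. ⇒ new: red(item1), signed(item1).
[5] (15) [red(item1), open(item1) => blue(item1)]; (16) [open(item1), signed(item1) => flies(item1)]. ⇒ new: blue(item1), flies(item1).
[6] (18) [blue(item1) => has_feathers(item1)]. ⇒ new: has_feathers(item1).
[7] (3) [has_feathers(item1), flies(item1) => hot(item1)]; (7) [has_feathers(item1) => wooden(item1)]. ⇒ new: hot(item1), wooden(item1).
Closure: {blue(item1), closed(item1), cold(item1), flies(item1), green(item1), has_feathers(item1), hot(item1), large(item1), locked(item1), metal(item1), open(item1), penguin(item1), ready(item1), red(item1), signed(item1), small(item1), stale(item1), swims(item1), valid(item1), visible(item1), wooden(item1)} — 21 facts.

21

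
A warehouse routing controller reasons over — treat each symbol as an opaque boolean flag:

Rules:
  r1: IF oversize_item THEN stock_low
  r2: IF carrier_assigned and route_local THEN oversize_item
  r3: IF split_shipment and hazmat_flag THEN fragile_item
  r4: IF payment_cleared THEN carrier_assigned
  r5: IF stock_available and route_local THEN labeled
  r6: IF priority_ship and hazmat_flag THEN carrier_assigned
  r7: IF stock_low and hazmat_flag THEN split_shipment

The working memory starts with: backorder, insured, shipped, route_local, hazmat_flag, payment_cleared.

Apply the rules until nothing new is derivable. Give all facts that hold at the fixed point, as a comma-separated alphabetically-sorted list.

backorder, carrier_assigned, fragile_item, hazmat_flag, insured, oversize_item, payment_cleared, route_local, shipped, split_shipment, stock_low

Round 1: r4 [IF payment_cleared THEN carrier_assigned]. Adds carrier_assigned.
Round 2: r2 [IF carrier_assigned and route_local THEN oversize_item]. Adds oversize_item.
Round 3: r1 [IF oversize_item THEN stock_low]. Adds stock_low.
Round 4: r7 [IF stock_low and hazmat_flag THEN split_shipment]. Adds split_shipment.
Round 5: r3 [IF split_shipment and hazmat_flag THEN fragile_item]. Adds fragile_item.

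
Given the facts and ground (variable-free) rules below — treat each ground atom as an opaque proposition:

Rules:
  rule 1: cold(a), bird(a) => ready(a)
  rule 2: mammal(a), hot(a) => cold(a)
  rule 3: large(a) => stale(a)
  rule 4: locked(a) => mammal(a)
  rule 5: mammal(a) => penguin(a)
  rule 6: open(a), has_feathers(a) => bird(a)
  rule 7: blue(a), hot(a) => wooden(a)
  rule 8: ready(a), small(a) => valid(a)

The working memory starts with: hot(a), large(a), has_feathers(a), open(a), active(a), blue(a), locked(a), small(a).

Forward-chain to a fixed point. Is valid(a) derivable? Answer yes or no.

Round 1 — rule 3, rule 4, rule 6, rule 7, derive stale(a), mammal(a), bird(a), wooden(a).
Round 2 — rule 2, rule 5, derive cold(a), penguin(a).
Round 3 — rule 1, derive ready(a).
Round 4 — rule 8, derive valid(a).
valid(a) appears in round 4, so it is derivable.

yes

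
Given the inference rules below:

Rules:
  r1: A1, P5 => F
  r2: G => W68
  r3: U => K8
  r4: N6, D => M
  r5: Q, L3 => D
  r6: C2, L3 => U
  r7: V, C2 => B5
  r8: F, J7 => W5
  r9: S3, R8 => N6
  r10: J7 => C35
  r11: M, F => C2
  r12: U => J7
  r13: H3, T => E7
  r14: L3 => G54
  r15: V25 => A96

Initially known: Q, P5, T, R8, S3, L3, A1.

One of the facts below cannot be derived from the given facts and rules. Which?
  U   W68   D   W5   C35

W68

Round 1: r1 [A1, P5 => F]; r5 [Q, L3 => D]; r9 [S3, R8 => N6]; r14 [L3 => G54]. Adds F, D, N6, G54.
Round 2: r4 [N6, D => M]. Adds M.
Round 3: r11 [M, F => C2]. Adds C2.
Round 4: r6 [C2, L3 => U]. Adds U.
Round 5: r3 [U => K8]; r12 [U => J7]. Adds K8, J7.
Round 6: r8 [F, J7 => W5]; r10 [J7 => C35]. Adds W5, C35.
Derived: W5 (round 6), C35 (round 6), D (round 1), U (round 4). W68 never appears in any round.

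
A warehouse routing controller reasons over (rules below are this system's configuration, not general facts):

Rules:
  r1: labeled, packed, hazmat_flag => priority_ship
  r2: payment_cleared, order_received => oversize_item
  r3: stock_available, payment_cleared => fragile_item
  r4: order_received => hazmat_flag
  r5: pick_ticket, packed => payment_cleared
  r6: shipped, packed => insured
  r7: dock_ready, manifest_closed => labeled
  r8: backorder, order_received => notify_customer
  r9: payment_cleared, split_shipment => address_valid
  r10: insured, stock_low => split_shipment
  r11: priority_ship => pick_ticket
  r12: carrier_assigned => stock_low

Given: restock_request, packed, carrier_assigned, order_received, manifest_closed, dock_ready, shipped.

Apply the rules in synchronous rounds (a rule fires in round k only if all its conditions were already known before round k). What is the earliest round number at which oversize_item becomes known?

Round 1: r4 [order_received => hazmat_flag]; r6 [shipped, packed => insured]; r7 [dock_ready, manifest_closed => labeled]; r12 [carrier_assigned => stock_low]. New: hazmat_flag, insured, labeled, stock_low.
Round 2: r1 [labeled, packed, hazmat_flag => priority_ship]; r10 [insured, stock_low => split_shipment]. New: priority_ship, split_shipment.
Round 3: r11 [priority_ship => pick_ticket]. New: pick_ticket.
Round 4: r5 [pick_ticket, packed => payment_cleared]. New: payment_cleared.
Round 5: r2 [payment_cleared, order_received => oversize_item]; r9 [payment_cleared, split_shipment => address_valid]. New: oversize_item, address_valid.
oversize_item first appears in round 5.

5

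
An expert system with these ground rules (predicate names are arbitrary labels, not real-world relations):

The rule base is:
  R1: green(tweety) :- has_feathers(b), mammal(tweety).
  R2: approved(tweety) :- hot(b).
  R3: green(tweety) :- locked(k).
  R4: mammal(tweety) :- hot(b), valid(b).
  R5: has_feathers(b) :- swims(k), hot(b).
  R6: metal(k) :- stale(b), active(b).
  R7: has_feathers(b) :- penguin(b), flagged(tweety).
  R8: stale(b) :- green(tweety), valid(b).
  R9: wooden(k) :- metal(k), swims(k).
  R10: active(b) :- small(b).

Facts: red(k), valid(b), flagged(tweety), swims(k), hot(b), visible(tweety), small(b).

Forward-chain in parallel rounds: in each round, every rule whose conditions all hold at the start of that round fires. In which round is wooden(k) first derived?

Round 1 fires R2, R4, R5, R10, giving approved(tweety), mammal(tweety), has_feathers(b), active(b).
Round 2 fires R1, giving green(tweety).
Round 3 fires R8, giving stale(b).
Round 4 fires R6, giving metal(k).
Round 5 fires R9, giving wooden(k).
wooden(k) first appears in round 5.

5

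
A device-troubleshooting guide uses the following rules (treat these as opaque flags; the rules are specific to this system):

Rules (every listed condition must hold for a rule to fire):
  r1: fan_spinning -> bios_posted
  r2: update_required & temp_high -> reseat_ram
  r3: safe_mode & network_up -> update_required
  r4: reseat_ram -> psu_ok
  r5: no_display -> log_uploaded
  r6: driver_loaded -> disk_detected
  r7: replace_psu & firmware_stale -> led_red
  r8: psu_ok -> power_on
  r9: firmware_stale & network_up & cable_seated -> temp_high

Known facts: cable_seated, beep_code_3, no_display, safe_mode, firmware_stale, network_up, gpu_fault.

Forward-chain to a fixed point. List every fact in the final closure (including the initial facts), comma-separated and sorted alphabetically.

beep_code_3, cable_seated, firmware_stale, gpu_fault, log_uploaded, network_up, no_display, power_on, psu_ok, reseat_ram, safe_mode, temp_high, update_required

[1] r3 [safe_mode & network_up -> update_required]; r5 [no_display -> log_uploaded]; r9 [firmware_stale & network_up & cable_seated -> temp_high]. ⇒ new: update_required, log_uploaded, temp_high.
[2] r2 [update_required & temp_high -> reseat_ram]. ⇒ new: reseat_ram.
[3] r4 [reseat_ram -> psu_ok]. ⇒ new: psu_ok.
[4] r8 [psu_ok -> power_on]. ⇒ new: power_on.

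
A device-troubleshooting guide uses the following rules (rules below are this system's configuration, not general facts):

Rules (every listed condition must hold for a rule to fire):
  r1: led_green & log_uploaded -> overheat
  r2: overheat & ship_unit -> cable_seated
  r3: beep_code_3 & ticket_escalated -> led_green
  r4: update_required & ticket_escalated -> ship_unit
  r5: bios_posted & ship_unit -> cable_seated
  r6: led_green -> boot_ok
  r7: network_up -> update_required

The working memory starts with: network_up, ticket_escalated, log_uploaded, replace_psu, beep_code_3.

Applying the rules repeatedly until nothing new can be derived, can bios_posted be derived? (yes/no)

Round 1 — r3, r7, derive led_green, update_required.
Round 2 — r1, r4, r6, derive overheat, ship_unit, boot_ok.
Round 3 — r2, derive cable_seated.
Fixed point reached. No rule has bios_posted as a consequent, and it is not given.

no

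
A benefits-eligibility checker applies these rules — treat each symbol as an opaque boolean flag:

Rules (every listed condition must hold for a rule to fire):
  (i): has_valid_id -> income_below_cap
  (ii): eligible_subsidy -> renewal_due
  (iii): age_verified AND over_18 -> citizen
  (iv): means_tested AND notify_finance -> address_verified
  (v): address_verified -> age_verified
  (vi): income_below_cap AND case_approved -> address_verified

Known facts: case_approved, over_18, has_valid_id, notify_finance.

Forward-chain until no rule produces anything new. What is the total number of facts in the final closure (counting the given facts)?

[1] (i) [has_valid_id -> income_below_cap]. ⇒ new: income_below_cap.
[2] (vi) [income_below_cap AND case_approved -> address_verified]. ⇒ new: address_verified.
[3] (v) [address_verified -> age_verified]. ⇒ new: age_verified.
[4] (iii) [age_verified AND over_18 -> citizen]. ⇒ new: citizen.
Closure: {address_verified, age_verified, case_approved, citizen, has_valid_id, income_below_cap, notify_finance, over_18} — 8 facts.

8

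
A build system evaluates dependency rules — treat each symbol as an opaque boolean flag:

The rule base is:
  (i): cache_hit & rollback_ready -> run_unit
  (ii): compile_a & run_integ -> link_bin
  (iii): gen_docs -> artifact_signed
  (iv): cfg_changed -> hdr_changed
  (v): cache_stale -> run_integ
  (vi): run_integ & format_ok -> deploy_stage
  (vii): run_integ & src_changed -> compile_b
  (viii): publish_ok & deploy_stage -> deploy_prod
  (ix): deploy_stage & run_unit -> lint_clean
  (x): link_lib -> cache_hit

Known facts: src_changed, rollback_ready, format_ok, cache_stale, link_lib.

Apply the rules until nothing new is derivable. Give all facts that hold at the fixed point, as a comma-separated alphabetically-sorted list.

Round 1 fires (v), (x), giving run_integ, cache_hit.
Round 2 fires (i), (vi), (vii), giving run_unit, deploy_stage, compile_b.
Round 3 fires (ix), giving lint_clean.

cache_hit, cache_stale, compile_b, deploy_stage, format_ok, link_lib, lint_clean, rollback_ready, run_integ, run_unit, src_changed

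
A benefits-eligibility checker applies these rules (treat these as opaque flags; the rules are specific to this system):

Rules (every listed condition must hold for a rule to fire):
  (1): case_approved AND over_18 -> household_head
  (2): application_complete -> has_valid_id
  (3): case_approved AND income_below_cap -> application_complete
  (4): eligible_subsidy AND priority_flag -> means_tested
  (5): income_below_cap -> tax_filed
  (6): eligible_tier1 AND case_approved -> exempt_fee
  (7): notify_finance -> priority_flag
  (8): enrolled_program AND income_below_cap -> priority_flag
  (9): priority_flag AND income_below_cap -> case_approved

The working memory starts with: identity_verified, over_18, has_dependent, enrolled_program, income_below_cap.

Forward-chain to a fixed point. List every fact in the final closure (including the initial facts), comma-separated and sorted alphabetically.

application_complete, case_approved, enrolled_program, has_dependent, has_valid_id, household_head, identity_verified, income_below_cap, over_18, priority_flag, tax_filed

Round 1: (5) [income_below_cap -> tax_filed]; (8) [enrolled_program AND income_below_cap -> priority_flag]. New: tax_filed, priority_flag.
Round 2: (9) [priority_flag AND income_below_cap -> case_approved]. New: case_approved.
Round 3: (1) [case_approved AND over_18 -> household_head]; (3) [case_approved AND income_below_cap -> application_complete]. New: household_head, application_complete.
Round 4: (2) [application_complete -> has_valid_id]. New: has_valid_id.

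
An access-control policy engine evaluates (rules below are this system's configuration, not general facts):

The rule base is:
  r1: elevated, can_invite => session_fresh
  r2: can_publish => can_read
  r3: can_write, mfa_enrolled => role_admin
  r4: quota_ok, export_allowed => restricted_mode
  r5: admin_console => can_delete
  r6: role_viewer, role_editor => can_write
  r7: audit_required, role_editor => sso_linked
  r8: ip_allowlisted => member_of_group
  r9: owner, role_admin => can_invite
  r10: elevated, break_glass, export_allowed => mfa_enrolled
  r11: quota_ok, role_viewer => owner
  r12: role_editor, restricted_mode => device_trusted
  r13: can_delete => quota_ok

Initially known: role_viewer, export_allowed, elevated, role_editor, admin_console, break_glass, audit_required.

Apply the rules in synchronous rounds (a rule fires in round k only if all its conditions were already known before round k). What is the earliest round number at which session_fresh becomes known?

Round 1 fires r5, r6, r7, r10, giving can_delete, can_write, sso_linked, mfa_enrolled.
Round 2 fires r3, r13, giving role_admin, quota_ok.
Round 3 fires r4, r11, giving restricted_mode, owner.
Round 4 fires r9, r12, giving can_invite, device_trusted.
Round 5 fires r1, giving session_fresh.
session_fresh first appears in round 5.

5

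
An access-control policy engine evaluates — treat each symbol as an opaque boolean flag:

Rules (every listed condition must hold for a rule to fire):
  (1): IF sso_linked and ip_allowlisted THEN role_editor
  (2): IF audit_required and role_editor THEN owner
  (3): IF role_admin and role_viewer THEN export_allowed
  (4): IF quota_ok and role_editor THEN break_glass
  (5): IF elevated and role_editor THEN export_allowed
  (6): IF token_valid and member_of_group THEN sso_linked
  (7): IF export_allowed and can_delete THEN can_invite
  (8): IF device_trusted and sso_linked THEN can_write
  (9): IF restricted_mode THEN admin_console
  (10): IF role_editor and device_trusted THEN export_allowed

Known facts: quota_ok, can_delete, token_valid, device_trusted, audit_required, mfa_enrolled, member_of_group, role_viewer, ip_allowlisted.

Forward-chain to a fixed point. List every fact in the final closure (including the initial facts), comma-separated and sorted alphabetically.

audit_required, break_glass, can_delete, can_invite, can_write, device_trusted, export_allowed, ip_allowlisted, member_of_group, mfa_enrolled, owner, quota_ok, role_editor, role_viewer, sso_linked, token_valid

[1] (6) [IF token_valid and member_of_group THEN sso_linked]. ⇒ new: sso_linked.
[2] (1) [IF sso_linked and ip_allowlisted THEN role_editor]; (8) [IF device_trusted and sso_linked THEN can_write]. ⇒ new: role_editor, can_write.
[3] (2) [IF audit_required and role_editor THEN owner]; (4) [IF quota_ok and role_editor THEN break_glass]; (10) [IF role_editor and device_trusted THEN export_allowed]. ⇒ new: owner, break_glass, export_allowed.
[4] (7) [IF export_allowed and can_delete THEN can_invite]. ⇒ new: can_invite.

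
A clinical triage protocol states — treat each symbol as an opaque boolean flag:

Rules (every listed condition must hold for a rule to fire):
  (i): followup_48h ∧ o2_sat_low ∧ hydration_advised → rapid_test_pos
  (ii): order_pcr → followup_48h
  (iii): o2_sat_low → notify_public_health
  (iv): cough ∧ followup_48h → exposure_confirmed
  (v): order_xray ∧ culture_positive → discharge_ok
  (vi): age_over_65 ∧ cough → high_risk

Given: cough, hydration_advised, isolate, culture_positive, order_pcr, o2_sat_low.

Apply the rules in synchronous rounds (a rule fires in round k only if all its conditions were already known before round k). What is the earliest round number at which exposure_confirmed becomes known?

2

Round 1: (ii) [order_pcr → followup_48h]; (iii) [o2_sat_low → notify_public_health]. Adds followup_48h, notify_public_health.
Round 2: (i) [followup_48h ∧ o2_sat_low ∧ hydration_advised → rapid_test_pos]; (iv) [cough ∧ followup_48h → exposure_confirmed]. Adds rapid_test_pos, exposure_confirmed.
exposure_confirmed first appears in round 2.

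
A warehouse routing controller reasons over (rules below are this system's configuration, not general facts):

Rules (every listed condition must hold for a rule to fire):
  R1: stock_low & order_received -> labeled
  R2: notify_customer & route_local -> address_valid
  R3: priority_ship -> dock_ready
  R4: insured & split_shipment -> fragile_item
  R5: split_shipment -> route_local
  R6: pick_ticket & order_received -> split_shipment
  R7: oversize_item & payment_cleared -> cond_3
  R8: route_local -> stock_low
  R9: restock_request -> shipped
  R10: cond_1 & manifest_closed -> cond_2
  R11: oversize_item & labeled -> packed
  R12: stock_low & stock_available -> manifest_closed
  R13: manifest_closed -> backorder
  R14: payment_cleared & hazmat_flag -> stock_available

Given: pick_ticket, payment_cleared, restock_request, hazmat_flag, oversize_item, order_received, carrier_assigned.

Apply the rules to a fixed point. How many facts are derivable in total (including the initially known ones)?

Round 1: R6 [pick_ticket & order_received -> split_shipment]; R7 [oversize_item & payment_cleared -> cond_3]; R9 [restock_request -> shipped]; R14 [payment_cleared & hazmat_flag -> stock_available]. New: split_shipment, cond_3, shipped, stock_available.
Round 2: R5 [split_shipment -> route_local]. New: route_local.
Round 3: R8 [route_local -> stock_low]. New: stock_low.
Round 4: R1 [stock_low & order_received -> labeled]; R12 [stock_low & stock_available -> manifest_closed]. New: labeled, manifest_closed.
Round 5: R11 [oversize_item & labeled -> packed]; R13 [manifest_closed -> backorder]. New: packed, backorder.
Closure: {backorder, carrier_assigned, cond_3, hazmat_flag, labeled, manifest_closed, order_received, oversize_item, packed, payment_cleared, pick_ticket, restock_request, route_local, shipped, split_shipment, stock_available, stock_low} — 17 facts.

17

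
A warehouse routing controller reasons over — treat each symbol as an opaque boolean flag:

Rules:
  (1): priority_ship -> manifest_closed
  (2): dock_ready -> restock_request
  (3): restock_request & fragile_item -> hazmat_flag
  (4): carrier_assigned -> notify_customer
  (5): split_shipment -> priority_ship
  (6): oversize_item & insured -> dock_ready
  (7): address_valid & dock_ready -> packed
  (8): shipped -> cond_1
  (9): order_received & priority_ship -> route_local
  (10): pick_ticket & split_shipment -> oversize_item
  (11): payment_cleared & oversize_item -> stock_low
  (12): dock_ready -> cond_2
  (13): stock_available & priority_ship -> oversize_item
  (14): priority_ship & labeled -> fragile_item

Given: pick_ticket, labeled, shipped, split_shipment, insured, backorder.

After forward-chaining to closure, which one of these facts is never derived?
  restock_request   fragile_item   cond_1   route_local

route_local

Round 1: (5) [split_shipment -> priority_ship]; (8) [shipped -> cond_1]; (10) [pick_ticket & split_shipment -> oversize_item]. Adds priority_ship, cond_1, oversize_item.
Round 2: (1) [priority_ship -> manifest_closed]; (6) [oversize_item & insured -> dock_ready]; (14) [priority_ship & labeled -> fragile_item]. Adds manifest_closed, dock_ready, fragile_item.
Round 3: (2) [dock_ready -> restock_request]; (12) [dock_ready -> cond_2]. Adds restock_request, cond_2.
Round 4: (3) [restock_request & fragile_item -> hazmat_flag]. Adds hazmat_flag.
Derived: restock_request (round 3), cond_1 (round 1), fragile_item (round 2). route_local never appears in any round.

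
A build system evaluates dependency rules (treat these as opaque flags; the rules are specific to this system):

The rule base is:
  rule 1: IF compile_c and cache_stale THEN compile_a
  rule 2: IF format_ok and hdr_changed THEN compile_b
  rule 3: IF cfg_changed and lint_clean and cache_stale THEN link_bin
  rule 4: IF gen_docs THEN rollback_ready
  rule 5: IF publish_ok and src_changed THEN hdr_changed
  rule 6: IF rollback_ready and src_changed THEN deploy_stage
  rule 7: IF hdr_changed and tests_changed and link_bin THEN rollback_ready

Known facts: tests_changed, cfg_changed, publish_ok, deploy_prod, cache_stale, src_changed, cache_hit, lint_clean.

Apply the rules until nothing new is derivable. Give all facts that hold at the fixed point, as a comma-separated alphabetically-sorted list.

cache_hit, cache_stale, cfg_changed, deploy_prod, deploy_stage, hdr_changed, link_bin, lint_clean, publish_ok, rollback_ready, src_changed, tests_changed

[1] rule 3 [IF cfg_changed and lint_clean and cache_stale THEN link_bin]; rule 5 [IF publish_ok and src_changed THEN hdr_changed]. ⇒ new: link_bin, hdr_changed.
[2] rule 7 [IF hdr_changed and tests_changed and link_bin THEN rollback_ready]. ⇒ new: rollback_ready.
[3] rule 6 [IF rollback_ready and src_changed THEN deploy_stage]. ⇒ new: deploy_stage.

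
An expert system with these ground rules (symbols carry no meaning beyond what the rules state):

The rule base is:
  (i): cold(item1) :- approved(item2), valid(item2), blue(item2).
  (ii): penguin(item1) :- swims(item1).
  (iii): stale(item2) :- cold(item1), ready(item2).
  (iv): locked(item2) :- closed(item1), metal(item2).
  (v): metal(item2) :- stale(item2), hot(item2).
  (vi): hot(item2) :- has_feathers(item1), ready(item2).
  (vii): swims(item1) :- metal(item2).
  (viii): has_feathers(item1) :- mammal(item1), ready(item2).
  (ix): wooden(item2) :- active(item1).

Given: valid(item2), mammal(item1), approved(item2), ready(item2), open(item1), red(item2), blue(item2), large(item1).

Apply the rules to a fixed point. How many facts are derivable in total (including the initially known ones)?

[1] (i) [cold(item1) :- approved(item2), valid(item2), blue(item2).]; (viii) [has_feathers(item1) :- mammal(item1), ready(item2).]. ⇒ new: cold(item1), has_feathers(item1).
[2] (iii) [stale(item2) :- cold(item1), ready(item2).]; (vi) [hot(item2) :- has_feathers(item1), ready(item2).]. ⇒ new: stale(item2), hot(item2).
[3] (v) [metal(item2) :- stale(item2), hot(item2).]. ⇒ new: metal(item2).
[4] (vii) [swims(item1) :- metal(item2).]. ⇒ new: swims(item1).
[5] (ii) [penguin(item1) :- swims(item1).]. ⇒ new: penguin(item1).
Closure: {approved(item2), blue(item2), cold(item1), has_feathers(item1), hot(item2), large(item1), mammal(item1), metal(item2), open(item1), penguin(item1), ready(item2), red(item2), stale(item2), swims(item1), valid(item2)} — 15 facts.

15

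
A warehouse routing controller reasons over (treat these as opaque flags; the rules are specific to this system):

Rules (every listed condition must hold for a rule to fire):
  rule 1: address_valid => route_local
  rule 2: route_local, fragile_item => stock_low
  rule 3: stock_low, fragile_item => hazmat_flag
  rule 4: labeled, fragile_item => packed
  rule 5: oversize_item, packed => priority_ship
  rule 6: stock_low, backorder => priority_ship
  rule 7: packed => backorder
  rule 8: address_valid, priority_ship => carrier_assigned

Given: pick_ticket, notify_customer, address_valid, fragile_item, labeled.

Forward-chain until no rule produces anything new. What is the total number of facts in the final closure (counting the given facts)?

12

Round 1: rule 1 [address_valid => route_local]; rule 4 [labeled, fragile_item => packed]. New: route_local, packed.
Round 2: rule 2 [route_local, fragile_item => stock_low]; rule 7 [packed => backorder]. New: stock_low, backorder.
Round 3: rule 3 [stock_low, fragile_item => hazmat_flag]; rule 6 [stock_low, backorder => priority_ship]. New: hazmat_flag, priority_ship.
Round 4: rule 8 [address_valid, priority_ship => carrier_assigned]. New: carrier_assigned.
Closure: {address_valid, backorder, carrier_assigned, fragile_item, hazmat_flag, labeled, notify_customer, packed, pick_ticket, priority_ship, route_local, stock_low} — 12 facts.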